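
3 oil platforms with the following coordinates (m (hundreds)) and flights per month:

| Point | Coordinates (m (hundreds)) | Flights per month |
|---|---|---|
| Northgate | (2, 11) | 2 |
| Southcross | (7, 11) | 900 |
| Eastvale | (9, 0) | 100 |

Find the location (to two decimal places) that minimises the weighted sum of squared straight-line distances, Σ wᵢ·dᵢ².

(7.19, 9.90)

The minimiser of Σwᵢ‖p−pᵢ‖² is the weighted centroid p* = (Σwᵢpᵢ)/(Σwᵢ).
Σwᵢ = 1002.
Σwᵢxᵢ = 2·2 + 900·7 + 100·9 = 7204.
Σwᵢyᵢ = 2·11 + 900·11 + 100·0 = 9922.
x* = 7204/1002 = 7.19, y* = 9922/1002 = 9.90.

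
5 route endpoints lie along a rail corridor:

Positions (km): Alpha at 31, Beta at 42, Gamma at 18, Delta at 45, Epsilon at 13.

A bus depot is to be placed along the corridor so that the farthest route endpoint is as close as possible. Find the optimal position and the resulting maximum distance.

location 29, max distance 16

The 1-center on a line is the midpoint of the two extreme points: leftmost at 13, rightmost at 45.
Optimal location = (13 + 45)/2 = 29; maximum distance = (45 − 13)/2 = 16.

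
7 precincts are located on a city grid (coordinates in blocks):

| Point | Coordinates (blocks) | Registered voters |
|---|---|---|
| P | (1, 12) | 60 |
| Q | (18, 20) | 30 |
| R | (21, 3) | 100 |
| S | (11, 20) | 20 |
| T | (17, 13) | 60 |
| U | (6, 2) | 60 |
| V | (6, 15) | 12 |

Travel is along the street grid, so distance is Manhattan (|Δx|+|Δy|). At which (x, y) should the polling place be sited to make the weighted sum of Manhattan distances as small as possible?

(17, 12)

Manhattan distance separates: Σwᵢ(|x−xᵢ|+|y−yᵢ|) = Σwᵢ|x−xᵢ| + Σwᵢ|y−yᵢ|, so x and y are optimised independently as 1-D weighted medians.
Total weight W = 342; half = 171.
x-coordinate, sorted with cumulative weight:
  x=1 (P, w=60) cum 60
  x=6 (U, w=60) cum 120
  x=6 (V, w=12) cum 132
  x=11 (S, w=20) cum 152
  x=17 (T, w=60) cum 212  ← median
  x=18 (Q, w=30) cum 242
  x=21 (R, w=100) cum 342
⇒ x* = 17
y-coordinate, sorted with cumulative weight:
  y=2 (U, w=60) cum 60
  y=3 (R, w=100) cum 160
  y=12 (P, w=60) cum 220  ← median
  y=13 (T, w=60) cum 280
  y=15 (V, w=12) cum 292
  y=20 (Q, w=30) cum 322
  y=20 (S, w=20) cum 342
⇒ y* = 12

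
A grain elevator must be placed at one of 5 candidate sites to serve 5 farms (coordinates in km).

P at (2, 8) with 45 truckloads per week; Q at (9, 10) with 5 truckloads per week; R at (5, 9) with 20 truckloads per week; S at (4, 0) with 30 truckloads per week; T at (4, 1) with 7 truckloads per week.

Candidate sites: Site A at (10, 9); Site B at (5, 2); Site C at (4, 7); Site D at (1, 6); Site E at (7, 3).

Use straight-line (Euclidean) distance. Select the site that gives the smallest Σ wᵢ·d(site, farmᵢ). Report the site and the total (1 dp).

Total weighted distance at each candidate:
  Site A (10, 9): total = 864.4
  Site B (5, 2): total = 563.6
  Site C (4, 7): total = 426.5
  Site D (1, 6): total = 487.4
  Site E (7, 3): total = 633.6
Minimum is at Site C with total 426.5 km.

Site C, total 426.5 km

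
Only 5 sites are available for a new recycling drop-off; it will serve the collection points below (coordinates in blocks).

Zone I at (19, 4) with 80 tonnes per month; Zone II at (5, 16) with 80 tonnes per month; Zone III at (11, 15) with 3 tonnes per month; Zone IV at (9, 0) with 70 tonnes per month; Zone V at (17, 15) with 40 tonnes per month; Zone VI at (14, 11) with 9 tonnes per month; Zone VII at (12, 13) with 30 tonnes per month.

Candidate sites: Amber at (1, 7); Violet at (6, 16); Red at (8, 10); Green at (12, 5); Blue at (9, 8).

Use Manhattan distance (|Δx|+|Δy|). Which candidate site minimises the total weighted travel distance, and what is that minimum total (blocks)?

Total weighted distance at each candidate:
  Amber (1, 7): total = 5447
  Violet (6, 16): total = 4295
  Red (8, 10): total = 3707
  Green (12, 5): total = 3585
  Blue (9, 8): total = 3579
Minimum is at Blue with total 3579 blocks.

Blue, total 3579 blocks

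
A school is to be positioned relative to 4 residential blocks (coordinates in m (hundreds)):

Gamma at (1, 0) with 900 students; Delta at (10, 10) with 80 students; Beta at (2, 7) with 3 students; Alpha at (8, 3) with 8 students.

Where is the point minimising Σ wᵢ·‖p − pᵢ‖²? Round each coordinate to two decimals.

The minimiser of Σwᵢ‖p−pᵢ‖² is the weighted centroid p* = (Σwᵢpᵢ)/(Σwᵢ).
Σwᵢ = 991.
Σwᵢxᵢ = 900·1 + 80·10 + 3·2 + 8·8 = 1770.
Σwᵢyᵢ = 900·0 + 80·10 + 3·7 + 8·3 = 845.
x* = 1770/991 = 1.79, y* = 845/991 = 0.85.

(1.79, 0.85)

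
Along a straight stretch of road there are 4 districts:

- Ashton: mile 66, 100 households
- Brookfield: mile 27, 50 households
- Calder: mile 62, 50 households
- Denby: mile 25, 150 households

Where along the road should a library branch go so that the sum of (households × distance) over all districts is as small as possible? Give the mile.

x = 27

For a sum of weighted absolute distances on a line, the optimum is the weighted median (not the mean). Total weight W = 350; half-weight = 175.
Sort by position and accumulate weight:
  mile 25 (Denby, w=150) → cum 150
  mile 27 (Brookfield, w=50) → cum 200  ≥ 175 → median here
  mile 62 (Calder, w=50) → cum 250
  mile 66 (Ashton, w=100) → cum 350
Optimal location: mile 27.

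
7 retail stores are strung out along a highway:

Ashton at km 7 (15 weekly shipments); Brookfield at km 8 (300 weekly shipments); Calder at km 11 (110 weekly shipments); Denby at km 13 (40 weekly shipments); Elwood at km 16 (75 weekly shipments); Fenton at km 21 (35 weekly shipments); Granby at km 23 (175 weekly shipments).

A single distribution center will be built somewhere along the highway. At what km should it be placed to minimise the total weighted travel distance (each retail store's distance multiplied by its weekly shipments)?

x = 11

For a sum of weighted absolute distances on a line, the optimum is the weighted median (not the mean). Total weight W = 750; half-weight = 375.
Sort by position and accumulate weight:
  km 7 (Ashton, w=15) → cum 15
  km 8 (Brookfield, w=300) → cum 315
  km 11 (Calder, w=110) → cum 425  ≥ 375 → median here
  km 13 (Denby, w=40) → cum 465
  km 16 (Elwood, w=75) → cum 540
  km 21 (Fenton, w=35) → cum 575
  km 23 (Granby, w=175) → cum 750
Optimal location: km 11.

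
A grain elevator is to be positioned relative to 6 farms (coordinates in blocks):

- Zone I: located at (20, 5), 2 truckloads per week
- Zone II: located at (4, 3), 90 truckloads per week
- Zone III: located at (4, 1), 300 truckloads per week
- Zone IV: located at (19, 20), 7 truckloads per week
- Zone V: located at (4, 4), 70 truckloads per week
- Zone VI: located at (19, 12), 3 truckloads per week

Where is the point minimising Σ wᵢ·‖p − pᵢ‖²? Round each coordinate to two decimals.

(4.39, 2.19)

The minimiser of Σwᵢ‖p−pᵢ‖² is the weighted centroid p* = (Σwᵢpᵢ)/(Σwᵢ).
Σwᵢ = 472.
Σwᵢxᵢ = 2·20 + 90·4 + 300·4 + 7·19 + 70·4 + 3·19 = 2070.
Σwᵢyᵢ = 2·5 + 90·3 + 300·1 + 7·20 + 70·4 + 3·12 = 1036.
x* = 2070/472 = 4.39, y* = 1036/472 = 2.19.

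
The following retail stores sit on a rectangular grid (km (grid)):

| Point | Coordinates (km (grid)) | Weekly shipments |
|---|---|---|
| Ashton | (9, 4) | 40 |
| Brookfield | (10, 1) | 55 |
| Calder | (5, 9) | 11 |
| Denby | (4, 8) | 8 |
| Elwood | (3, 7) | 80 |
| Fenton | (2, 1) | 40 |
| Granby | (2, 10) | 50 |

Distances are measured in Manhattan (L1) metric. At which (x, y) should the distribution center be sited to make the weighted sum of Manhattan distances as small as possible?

Manhattan distance separates: Σwᵢ(|x−xᵢ|+|y−yᵢ|) = Σwᵢ|x−xᵢ| + Σwᵢ|y−yᵢ|, so x and y are optimised independently as 1-D weighted medians.
Total weight W = 284; half = 142.
x-coordinate, sorted with cumulative weight:
  x=2 (Fenton, w=40) cum 40
  x=2 (Granby, w=50) cum 90
  x=3 (Elwood, w=80) cum 170  ← median
  x=4 (Denby, w=8) cum 178
  x=5 (Calder, w=11) cum 189
  x=9 (Ashton, w=40) cum 229
  x=10 (Brookfield, w=55) cum 284
⇒ x* = 3
y-coordinate, sorted with cumulative weight:
  y=1 (Brookfield, w=55) cum 55
  y=1 (Fenton, w=40) cum 95
  y=4 (Ashton, w=40) cum 135
  y=7 (Elwood, w=80) cum 215  ← median
  y=8 (Denby, w=8) cum 223
  y=9 (Calder, w=11) cum 234
  y=10 (Granby, w=50) cum 284
⇒ y* = 7

(3, 7)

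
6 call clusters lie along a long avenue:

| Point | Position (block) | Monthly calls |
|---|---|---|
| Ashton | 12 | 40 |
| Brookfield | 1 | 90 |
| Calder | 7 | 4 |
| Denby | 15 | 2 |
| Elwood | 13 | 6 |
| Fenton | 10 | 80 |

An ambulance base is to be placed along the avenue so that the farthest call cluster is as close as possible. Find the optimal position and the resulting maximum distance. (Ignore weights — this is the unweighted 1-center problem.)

The 1-center on a line is the midpoint of the two extreme points: leftmost at 1, rightmost at 15.
Optimal location = (1 + 15)/2 = 8; maximum distance = (15 − 1)/2 = 7.

location 8, max distance 7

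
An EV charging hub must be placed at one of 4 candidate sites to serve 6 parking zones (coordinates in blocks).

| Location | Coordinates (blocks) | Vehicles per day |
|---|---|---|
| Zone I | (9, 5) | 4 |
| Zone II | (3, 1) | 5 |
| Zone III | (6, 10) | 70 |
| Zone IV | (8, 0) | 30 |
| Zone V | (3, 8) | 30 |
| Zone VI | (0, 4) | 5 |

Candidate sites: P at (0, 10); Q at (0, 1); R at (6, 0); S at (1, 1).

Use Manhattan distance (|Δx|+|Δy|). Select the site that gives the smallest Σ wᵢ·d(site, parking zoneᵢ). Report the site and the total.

Total weighted distance at each candidate:
  P (0, 10): total = 1256
  Q (0, 1): total = 1702
  R (6, 0): total = 1192
  S (1, 1): total = 1568
Minimum is at R with total 1192 blocks.

R, total 1192 blocks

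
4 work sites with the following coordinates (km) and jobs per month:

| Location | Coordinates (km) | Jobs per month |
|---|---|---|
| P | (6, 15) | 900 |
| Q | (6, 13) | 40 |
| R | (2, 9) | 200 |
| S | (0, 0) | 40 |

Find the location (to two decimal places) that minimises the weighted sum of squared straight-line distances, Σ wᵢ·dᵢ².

The minimiser of Σwᵢ‖p−pᵢ‖² is the weighted centroid p* = (Σwᵢpᵢ)/(Σwᵢ).
Σwᵢ = 1180.
Σwᵢxᵢ = 900·6 + 40·6 + 200·2 + 40·0 = 6040.
Σwᵢyᵢ = 900·15 + 40·13 + 200·9 + 40·0 = 15820.
x* = 6040/1180 = 5.12, y* = 15820/1180 = 13.41.

(5.12, 13.41)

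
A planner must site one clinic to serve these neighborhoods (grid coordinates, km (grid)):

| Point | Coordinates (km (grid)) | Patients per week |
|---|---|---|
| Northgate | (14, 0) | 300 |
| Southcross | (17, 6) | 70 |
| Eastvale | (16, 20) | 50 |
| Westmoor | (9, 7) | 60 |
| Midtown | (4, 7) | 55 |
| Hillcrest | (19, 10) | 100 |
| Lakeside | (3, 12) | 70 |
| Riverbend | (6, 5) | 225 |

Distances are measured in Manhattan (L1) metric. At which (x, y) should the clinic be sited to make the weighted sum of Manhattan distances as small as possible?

Manhattan distance separates: Σwᵢ(|x−xᵢ|+|y−yᵢ|) = Σwᵢ|x−xᵢ| + Σwᵢ|y−yᵢ|, so x and y are optimised independently as 1-D weighted medians.
Total weight W = 930; half = 465.
x-coordinate, sorted with cumulative weight:
  x=3 (Lakeside, w=70) cum 70
  x=4 (Midtown, w=55) cum 125
  x=6 (Riverbend, w=225) cum 350
  x=9 (Westmoor, w=60) cum 410
  x=14 (Northgate, w=300) cum 710  ← median
  x=16 (Eastvale, w=50) cum 760
  x=17 (Southcross, w=70) cum 830
  x=19 (Hillcrest, w=100) cum 930
⇒ x* = 14
y-coordinate, sorted with cumulative weight:
  y=0 (Northgate, w=300) cum 300
  y=5 (Riverbend, w=225) cum 525  ← median
  y=6 (Southcross, w=70) cum 595
  y=7 (Westmoor, w=60) cum 655
  y=7 (Midtown, w=55) cum 710
  y=10 (Hillcrest, w=100) cum 810
  y=12 (Lakeside, w=70) cum 880
  y=20 (Eastvale, w=50) cum 930
⇒ y* = 5

(14, 5)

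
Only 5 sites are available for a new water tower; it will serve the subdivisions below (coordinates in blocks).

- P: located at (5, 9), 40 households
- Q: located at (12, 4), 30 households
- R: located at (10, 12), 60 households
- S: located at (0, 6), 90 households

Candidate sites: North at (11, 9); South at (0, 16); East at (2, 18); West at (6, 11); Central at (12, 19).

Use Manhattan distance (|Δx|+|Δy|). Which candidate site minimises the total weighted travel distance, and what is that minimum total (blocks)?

Total weighted distance at each candidate:
  North (11, 9): total = 1920
  South (0, 16): total = 2940
  East (2, 18): total = 3300
  West (6, 11): total = 1800
  Central (12, 19): total = 3920
Minimum is at West with total 1800 blocks.

West, total 1800 blocks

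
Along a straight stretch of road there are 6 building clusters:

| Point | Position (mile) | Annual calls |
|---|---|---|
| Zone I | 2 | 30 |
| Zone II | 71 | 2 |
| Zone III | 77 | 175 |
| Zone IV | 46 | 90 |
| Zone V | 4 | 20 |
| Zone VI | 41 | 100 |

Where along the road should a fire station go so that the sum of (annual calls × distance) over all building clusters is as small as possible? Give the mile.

For a sum of weighted absolute distances on a line, the optimum is the weighted median (not the mean). Total weight W = 417; half-weight = 208.5.
Sort by position and accumulate weight:
  mile 2 (Zone I, w=30) → cum 30
  mile 4 (Zone V, w=20) → cum 50
  mile 41 (Zone VI, w=100) → cum 150
  mile 46 (Zone IV, w=90) → cum 240  ≥ 208.5 → median here
  mile 71 (Zone II, w=2) → cum 242
  mile 77 (Zone III, w=175) → cum 417
Optimal location: mile 46.

x = 46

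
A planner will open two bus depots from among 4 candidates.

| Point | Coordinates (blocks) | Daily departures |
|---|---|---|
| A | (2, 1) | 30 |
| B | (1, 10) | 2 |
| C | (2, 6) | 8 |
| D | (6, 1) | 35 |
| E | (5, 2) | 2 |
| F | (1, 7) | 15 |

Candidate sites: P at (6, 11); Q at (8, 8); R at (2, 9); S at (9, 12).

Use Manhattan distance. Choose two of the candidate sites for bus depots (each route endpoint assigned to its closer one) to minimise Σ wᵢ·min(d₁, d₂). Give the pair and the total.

Evaluate every pair (each demand assigned to the nearer of the two):
  {Q, R}: total = 646
  {P, R}: total = 683
  {R, S}: total = 753
  {P, Q}: total = 919
  {Q, S}: total = 925
  {P, S}: total = 1009
Best pair: {Q, R} with total 646.

{Q, R}, total 646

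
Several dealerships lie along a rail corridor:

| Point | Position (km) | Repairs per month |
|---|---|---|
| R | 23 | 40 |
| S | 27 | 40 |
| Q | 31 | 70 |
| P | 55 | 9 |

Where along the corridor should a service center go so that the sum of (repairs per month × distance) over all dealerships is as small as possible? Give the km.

For a sum of weighted absolute distances on a line, the optimum is the weighted median (not the mean). Total weight W = 159; half-weight = 79.5.
Sort by position and accumulate weight:
  km 23 (R, w=40) → cum 40
  km 27 (S, w=40) → cum 80  ≥ 79.5 → median here
  km 31 (Q, w=70) → cum 150
  km 55 (P, w=9) → cum 159
Optimal location: km 27.

x = 27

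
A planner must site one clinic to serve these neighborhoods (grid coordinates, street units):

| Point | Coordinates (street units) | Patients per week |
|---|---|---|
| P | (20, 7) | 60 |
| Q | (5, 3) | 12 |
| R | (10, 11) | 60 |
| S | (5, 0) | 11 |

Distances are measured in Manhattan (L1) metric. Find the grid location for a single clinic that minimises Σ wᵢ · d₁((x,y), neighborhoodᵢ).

Manhattan distance separates: Σwᵢ(|x−xᵢ|+|y−yᵢ|) = Σwᵢ|x−xᵢ| + Σwᵢ|y−yᵢ|, so x and y are optimised independently as 1-D weighted medians.
Total weight W = 143; half = 71.5.
x-coordinate, sorted with cumulative weight:
  x=5 (Q, w=12) cum 12
  x=5 (S, w=11) cum 23
  x=10 (R, w=60) cum 83  ← median
  x=20 (P, w=60) cum 143
⇒ x* = 10
y-coordinate, sorted with cumulative weight:
  y=0 (S, w=11) cum 11
  y=3 (Q, w=12) cum 23
  y=7 (P, w=60) cum 83  ← median
  y=11 (R, w=60) cum 143
⇒ y* = 7

(10, 7)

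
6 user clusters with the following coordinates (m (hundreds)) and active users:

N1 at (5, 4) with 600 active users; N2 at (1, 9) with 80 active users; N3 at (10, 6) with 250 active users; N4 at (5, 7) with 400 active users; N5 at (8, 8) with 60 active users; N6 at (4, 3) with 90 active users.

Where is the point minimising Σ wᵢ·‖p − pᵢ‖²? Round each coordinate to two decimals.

The minimiser of Σwᵢ‖p−pᵢ‖² is the weighted centroid p* = (Σwᵢpᵢ)/(Σwᵢ).
Σwᵢ = 1480.
Σwᵢxᵢ = 600·5 + 80·1 + 250·10 + 400·5 + 60·8 + 90·4 = 8420.
Σwᵢyᵢ = 600·4 + 80·9 + 250·6 + 400·7 + 60·8 + 90·3 = 8170.
x* = 8420/1480 = 5.69, y* = 8170/1480 = 5.52.

(5.69, 5.52)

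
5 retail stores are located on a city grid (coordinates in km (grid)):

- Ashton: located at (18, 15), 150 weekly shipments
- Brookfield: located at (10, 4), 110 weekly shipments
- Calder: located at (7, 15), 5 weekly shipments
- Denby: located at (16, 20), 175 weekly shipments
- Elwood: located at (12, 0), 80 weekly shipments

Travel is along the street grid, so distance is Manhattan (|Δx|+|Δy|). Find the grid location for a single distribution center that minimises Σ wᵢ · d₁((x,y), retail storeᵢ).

(16, 15)

Manhattan distance separates: Σwᵢ(|x−xᵢ|+|y−yᵢ|) = Σwᵢ|x−xᵢ| + Σwᵢ|y−yᵢ|, so x and y are optimised independently as 1-D weighted medians.
Total weight W = 520; half = 260.
x-coordinate, sorted with cumulative weight:
  x=7 (Calder, w=5) cum 5
  x=10 (Brookfield, w=110) cum 115
  x=12 (Elwood, w=80) cum 195
  x=16 (Denby, w=175) cum 370  ← median
  x=18 (Ashton, w=150) cum 520
⇒ x* = 16
y-coordinate, sorted with cumulative weight:
  y=0 (Elwood, w=80) cum 80
  y=4 (Brookfield, w=110) cum 190
  y=15 (Ashton, w=150) cum 340  ← median
  y=15 (Calder, w=5) cum 345
  y=20 (Denby, w=175) cum 520
⇒ y* = 15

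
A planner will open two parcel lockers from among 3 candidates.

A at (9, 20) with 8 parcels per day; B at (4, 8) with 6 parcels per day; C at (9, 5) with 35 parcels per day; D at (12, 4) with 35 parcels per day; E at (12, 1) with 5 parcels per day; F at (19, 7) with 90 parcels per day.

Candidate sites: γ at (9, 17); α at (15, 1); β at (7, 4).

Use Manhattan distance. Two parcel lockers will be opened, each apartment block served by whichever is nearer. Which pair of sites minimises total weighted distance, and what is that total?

{α, β}, total 1381

Evaluate every pair (each demand assigned to the nearer of the two):
  {α, β}: total = 1381
  {γ, α}: total = 1583
  {γ, β}: total = 1736
Best pair: {α, β} with total 1381.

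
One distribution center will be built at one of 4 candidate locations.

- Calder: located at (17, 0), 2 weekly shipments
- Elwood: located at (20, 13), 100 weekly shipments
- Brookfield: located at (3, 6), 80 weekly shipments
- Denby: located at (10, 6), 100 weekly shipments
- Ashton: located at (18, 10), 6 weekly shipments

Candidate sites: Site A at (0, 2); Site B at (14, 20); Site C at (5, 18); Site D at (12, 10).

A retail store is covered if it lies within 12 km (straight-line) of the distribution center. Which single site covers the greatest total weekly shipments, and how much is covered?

Site D, covering 288

Coverage radius r = 12 km; a point is covered iff (Δx)²+(Δy)² ≤ 12² = 144.
  Site A (0, 2): covers {Brookfield, Denby} → 180
  Site B (14, 20): covers {Elwood, Ashton} → 106
  Site C (5, 18): covers {none} → 0
  Site D (12, 10): covers {Calder, Elwood, Brookfield, Denby, Ashton} → 288
Maximum coverage at Site D: 288 weekly shipments.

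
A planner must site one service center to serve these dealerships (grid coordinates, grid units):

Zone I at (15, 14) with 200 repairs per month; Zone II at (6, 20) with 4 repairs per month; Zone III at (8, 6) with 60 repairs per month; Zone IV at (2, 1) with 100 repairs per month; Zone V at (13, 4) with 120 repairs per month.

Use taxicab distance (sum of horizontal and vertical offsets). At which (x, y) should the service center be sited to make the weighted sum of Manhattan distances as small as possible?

Manhattan distance separates: Σwᵢ(|x−xᵢ|+|y−yᵢ|) = Σwᵢ|x−xᵢ| + Σwᵢ|y−yᵢ|, so x and y are optimised independently as 1-D weighted medians.
Total weight W = 484; half = 242.
x-coordinate, sorted with cumulative weight:
  x=2 (Zone IV, w=100) cum 100
  x=6 (Zone II, w=4) cum 104
  x=8 (Zone III, w=60) cum 164
  x=13 (Zone V, w=120) cum 284  ← median
  x=15 (Zone I, w=200) cum 484
⇒ x* = 13
y-coordinate, sorted with cumulative weight:
  y=1 (Zone IV, w=100) cum 100
  y=4 (Zone V, w=120) cum 220
  y=6 (Zone III, w=60) cum 280  ← median
  y=14 (Zone I, w=200) cum 480
  y=20 (Zone II, w=4) cum 484
⇒ y* = 6

(13, 6)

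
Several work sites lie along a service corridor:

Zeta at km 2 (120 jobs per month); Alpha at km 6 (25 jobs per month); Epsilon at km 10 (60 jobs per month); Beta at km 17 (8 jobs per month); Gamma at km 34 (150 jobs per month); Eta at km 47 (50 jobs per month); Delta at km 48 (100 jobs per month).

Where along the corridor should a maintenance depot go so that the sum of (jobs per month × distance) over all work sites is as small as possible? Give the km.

x = 34

For a sum of weighted absolute distances on a line, the optimum is the weighted median (not the mean). Total weight W = 513; half-weight = 256.5.
Sort by position and accumulate weight:
  km 2 (Zeta, w=120) → cum 120
  km 6 (Alpha, w=25) → cum 145
  km 10 (Epsilon, w=60) → cum 205
  km 17 (Beta, w=8) → cum 213
  km 34 (Gamma, w=150) → cum 363  ≥ 256.5 → median here
  km 47 (Eta, w=50) → cum 413
  km 48 (Delta, w=100) → cum 513
Optimal location: km 34.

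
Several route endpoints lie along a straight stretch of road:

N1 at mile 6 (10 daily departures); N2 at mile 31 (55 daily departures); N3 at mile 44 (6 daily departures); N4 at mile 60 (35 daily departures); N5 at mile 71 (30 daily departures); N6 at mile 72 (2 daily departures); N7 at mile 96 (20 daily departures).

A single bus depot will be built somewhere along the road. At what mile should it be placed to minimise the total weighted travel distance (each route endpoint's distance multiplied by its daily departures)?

For a sum of weighted absolute distances on a line, the optimum is the weighted median (not the mean). Total weight W = 158; half-weight = 79.
Sort by position and accumulate weight:
  mile 6 (N1, w=10) → cum 10
  mile 31 (N2, w=55) → cum 65
  mile 44 (N3, w=6) → cum 71
  mile 60 (N4, w=35) → cum 106  ≥ 79 → median here
  mile 71 (N5, w=30) → cum 136
  mile 72 (N6, w=2) → cum 138
  mile 96 (N7, w=20) → cum 158
Optimal location: mile 60.

x = 60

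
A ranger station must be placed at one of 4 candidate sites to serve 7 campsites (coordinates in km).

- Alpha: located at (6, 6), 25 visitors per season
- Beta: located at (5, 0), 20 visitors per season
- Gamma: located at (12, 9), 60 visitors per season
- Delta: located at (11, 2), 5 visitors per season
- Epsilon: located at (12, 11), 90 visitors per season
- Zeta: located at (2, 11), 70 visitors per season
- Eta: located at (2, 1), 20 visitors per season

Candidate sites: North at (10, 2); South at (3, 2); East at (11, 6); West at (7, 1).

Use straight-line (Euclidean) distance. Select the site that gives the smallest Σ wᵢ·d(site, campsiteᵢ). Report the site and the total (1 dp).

Total weighted distance at each candidate:
  North (10, 2): total = 2524.8
  South (3, 2): total = 2713.3
  East (11, 6): total = 1890.0
  West (7, 1): total = 2647.7
Minimum is at East with total 1890.0 km.

East, total 1890.0 km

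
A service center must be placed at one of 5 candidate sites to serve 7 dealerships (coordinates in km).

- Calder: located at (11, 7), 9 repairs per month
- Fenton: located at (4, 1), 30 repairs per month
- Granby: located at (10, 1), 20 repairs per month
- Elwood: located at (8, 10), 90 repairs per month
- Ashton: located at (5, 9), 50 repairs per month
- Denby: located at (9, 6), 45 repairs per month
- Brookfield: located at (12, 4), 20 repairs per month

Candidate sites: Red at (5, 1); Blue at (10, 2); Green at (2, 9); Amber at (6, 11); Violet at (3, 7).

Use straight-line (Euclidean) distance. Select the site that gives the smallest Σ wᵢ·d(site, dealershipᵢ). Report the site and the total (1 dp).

Total weighted distance at each candidate:
  Red (5, 1): total = 1900.6
  Blue (10, 2): total = 1662.8
  Green (2, 9): total = 1820.4
  Amber (6, 11): total = 1338.8
  Violet (3, 7): total = 1568.5
Minimum is at Amber with total 1338.8 km.

Amber, total 1338.8 km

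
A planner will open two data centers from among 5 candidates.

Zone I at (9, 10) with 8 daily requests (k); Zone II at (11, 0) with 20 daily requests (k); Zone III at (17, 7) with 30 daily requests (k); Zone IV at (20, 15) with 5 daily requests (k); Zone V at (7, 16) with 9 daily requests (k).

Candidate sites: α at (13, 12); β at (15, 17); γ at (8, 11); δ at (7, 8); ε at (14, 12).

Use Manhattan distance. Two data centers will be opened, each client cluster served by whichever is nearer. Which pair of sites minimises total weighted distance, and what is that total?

Evaluate every pair (each demand assigned to the nearer of the two):
  {δ, ε}: total = 629
  {γ, ε}: total = 635
  {α, δ}: total = 664
  {α, γ}: total = 670
  {α, ε}: total = 703
  {β, δ}: total = 709
  {β, ε}: total = 712
  {α, β}: total = 714
  {γ, δ}: total = 720
  {β, γ}: total = 745
Best pair: {δ, ε} with total 629.

{δ, ε}, total 629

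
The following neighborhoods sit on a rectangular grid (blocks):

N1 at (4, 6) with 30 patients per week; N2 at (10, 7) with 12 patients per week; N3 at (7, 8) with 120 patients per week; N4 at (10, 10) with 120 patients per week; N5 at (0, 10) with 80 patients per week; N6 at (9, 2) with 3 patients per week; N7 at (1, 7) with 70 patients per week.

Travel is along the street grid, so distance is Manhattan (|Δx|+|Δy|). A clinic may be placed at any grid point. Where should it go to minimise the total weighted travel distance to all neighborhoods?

Manhattan distance separates: Σwᵢ(|x−xᵢ|+|y−yᵢ|) = Σwᵢ|x−xᵢ| + Σwᵢ|y−yᵢ|, so x and y are optimised independently as 1-D weighted medians.
Total weight W = 435; half = 217.5.
x-coordinate, sorted with cumulative weight:
  x=0 (N5, w=80) cum 80
  x=1 (N7, w=70) cum 150
  x=4 (N1, w=30) cum 180
  x=7 (N3, w=120) cum 300  ← median
  x=9 (N6, w=3) cum 303
  x=10 (N2, w=12) cum 315
  x=10 (N4, w=120) cum 435
⇒ x* = 7
y-coordinate, sorted with cumulative weight:
  y=2 (N6, w=3) cum 3
  y=6 (N1, w=30) cum 33
  y=7 (N2, w=12) cum 45
  y=7 (N7, w=70) cum 115
  y=8 (N3, w=120) cum 235  ← median
  y=10 (N4, w=120) cum 355
  y=10 (N5, w=80) cum 435
⇒ y* = 8

(7, 8)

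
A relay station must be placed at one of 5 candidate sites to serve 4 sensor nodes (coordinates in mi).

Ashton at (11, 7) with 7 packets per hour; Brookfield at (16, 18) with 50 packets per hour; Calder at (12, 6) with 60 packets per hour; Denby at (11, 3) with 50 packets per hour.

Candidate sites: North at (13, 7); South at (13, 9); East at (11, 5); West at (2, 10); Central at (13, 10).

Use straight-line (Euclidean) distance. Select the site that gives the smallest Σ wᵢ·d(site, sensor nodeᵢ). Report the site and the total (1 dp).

Total weighted distance at each candidate:
  North (13, 7): total = 892.5
  South (13, 9): total = 1000.1
  East (11, 5): total = 895.3
  West (2, 10): total = 2088.9
  Central (13, 10): total = 1063.8
Minimum is at North with total 892.5 mi.

North, total 892.5 mi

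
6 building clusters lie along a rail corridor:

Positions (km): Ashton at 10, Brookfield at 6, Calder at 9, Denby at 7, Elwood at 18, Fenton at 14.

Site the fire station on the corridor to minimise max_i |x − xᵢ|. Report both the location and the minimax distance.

The 1-center on a line is the midpoint of the two extreme points: leftmost at 6, rightmost at 18.
Optimal location = (6 + 18)/2 = 12; maximum distance = (18 − 6)/2 = 6.

location 12, max distance 6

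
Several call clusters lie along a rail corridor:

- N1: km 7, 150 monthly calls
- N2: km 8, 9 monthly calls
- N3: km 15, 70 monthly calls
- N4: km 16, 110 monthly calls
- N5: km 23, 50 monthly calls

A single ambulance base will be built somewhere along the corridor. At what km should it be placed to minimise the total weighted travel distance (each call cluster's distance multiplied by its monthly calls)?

x = 15

For a sum of weighted absolute distances on a line, the optimum is the weighted median (not the mean). Total weight W = 389; half-weight = 194.5.
Sort by position and accumulate weight:
  km 7 (N1, w=150) → cum 150
  km 8 (N2, w=9) → cum 159
  km 15 (N3, w=70) → cum 229  ≥ 194.5 → median here
  km 16 (N4, w=110) → cum 339
  km 23 (N5, w=50) → cum 389
Optimal location: km 15.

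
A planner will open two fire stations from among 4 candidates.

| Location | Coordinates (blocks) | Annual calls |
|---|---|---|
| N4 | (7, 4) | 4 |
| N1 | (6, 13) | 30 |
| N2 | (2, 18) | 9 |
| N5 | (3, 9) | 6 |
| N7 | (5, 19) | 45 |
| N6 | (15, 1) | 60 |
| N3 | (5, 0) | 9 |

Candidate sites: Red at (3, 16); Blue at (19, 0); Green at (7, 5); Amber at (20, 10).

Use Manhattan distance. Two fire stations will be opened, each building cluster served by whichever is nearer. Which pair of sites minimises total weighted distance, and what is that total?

Evaluate every pair (each demand assigned to the nearer of the two):
  {Red, Blue}: total = 964
  {Red, Green}: total = 1261
  {Red, Amber}: total = 1540
  {Blue, Green}: total = 1567
  {Green, Amber}: total = 1987
  {Blue, Amber}: total = 2422
Best pair: {Red, Blue} with total 964.

{Red, Blue}, total 964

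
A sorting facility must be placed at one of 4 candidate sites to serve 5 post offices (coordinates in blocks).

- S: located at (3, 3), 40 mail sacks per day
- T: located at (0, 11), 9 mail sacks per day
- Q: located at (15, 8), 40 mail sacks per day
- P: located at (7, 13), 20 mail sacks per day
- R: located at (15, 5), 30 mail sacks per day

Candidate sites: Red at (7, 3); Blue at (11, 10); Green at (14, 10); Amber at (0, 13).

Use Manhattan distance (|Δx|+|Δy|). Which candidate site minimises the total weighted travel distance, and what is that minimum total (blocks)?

Total weighted distance at each candidate:
  Red (7, 3): total = 1315
  Blue (11, 10): total = 1358
  Green (14, 10): total = 1355
  Amber (0, 13): total = 2168
Minimum is at Red with total 1315 blocks.

Red, total 1315 blocks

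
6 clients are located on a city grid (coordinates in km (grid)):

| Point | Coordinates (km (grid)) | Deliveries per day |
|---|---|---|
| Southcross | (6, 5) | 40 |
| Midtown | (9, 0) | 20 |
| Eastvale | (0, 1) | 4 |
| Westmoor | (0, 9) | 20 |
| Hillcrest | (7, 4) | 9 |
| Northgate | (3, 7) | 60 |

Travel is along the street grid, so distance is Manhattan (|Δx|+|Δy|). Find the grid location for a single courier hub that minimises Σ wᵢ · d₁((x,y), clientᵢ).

(3, 7)

Manhattan distance separates: Σwᵢ(|x−xᵢ|+|y−yᵢ|) = Σwᵢ|x−xᵢ| + Σwᵢ|y−yᵢ|, so x and y are optimised independently as 1-D weighted medians.
Total weight W = 153; half = 76.5.
x-coordinate, sorted with cumulative weight:
  x=0 (Eastvale, w=4) cum 4
  x=0 (Westmoor, w=20) cum 24
  x=3 (Northgate, w=60) cum 84  ← median
  x=6 (Southcross, w=40) cum 124
  x=7 (Hillcrest, w=9) cum 133
  x=9 (Midtown, w=20) cum 153
⇒ x* = 3
y-coordinate, sorted with cumulative weight:
  y=0 (Midtown, w=20) cum 20
  y=1 (Eastvale, w=4) cum 24
  y=4 (Hillcrest, w=9) cum 33
  y=5 (Southcross, w=40) cum 73
  y=7 (Northgate, w=60) cum 133  ← median
  y=9 (Westmoor, w=20) cum 153
⇒ y* = 7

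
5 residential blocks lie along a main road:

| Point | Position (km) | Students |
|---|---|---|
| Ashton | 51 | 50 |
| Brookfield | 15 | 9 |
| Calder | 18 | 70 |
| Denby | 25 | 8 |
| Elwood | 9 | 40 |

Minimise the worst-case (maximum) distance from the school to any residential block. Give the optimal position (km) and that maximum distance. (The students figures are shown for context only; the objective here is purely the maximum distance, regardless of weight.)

location 30, max distance 21

The 1-center on a line is the midpoint of the two extreme points: leftmost at 9, rightmost at 51.
Optimal location = (9 + 51)/2 = 30; maximum distance = (51 − 9)/2 = 21.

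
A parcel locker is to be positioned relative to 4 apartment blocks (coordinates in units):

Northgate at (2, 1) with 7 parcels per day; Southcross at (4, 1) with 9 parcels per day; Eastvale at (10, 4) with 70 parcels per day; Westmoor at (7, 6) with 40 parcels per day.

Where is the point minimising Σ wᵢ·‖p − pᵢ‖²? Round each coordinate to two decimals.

(8.17, 4.25)

The minimiser of Σwᵢ‖p−pᵢ‖² is the weighted centroid p* = (Σwᵢpᵢ)/(Σwᵢ).
Σwᵢ = 126.
Σwᵢxᵢ = 7·2 + 9·4 + 70·10 + 40·7 = 1030.
Σwᵢyᵢ = 7·1 + 9·1 + 70·4 + 40·6 = 536.
x* = 1030/126 = 8.17, y* = 536/126 = 4.25.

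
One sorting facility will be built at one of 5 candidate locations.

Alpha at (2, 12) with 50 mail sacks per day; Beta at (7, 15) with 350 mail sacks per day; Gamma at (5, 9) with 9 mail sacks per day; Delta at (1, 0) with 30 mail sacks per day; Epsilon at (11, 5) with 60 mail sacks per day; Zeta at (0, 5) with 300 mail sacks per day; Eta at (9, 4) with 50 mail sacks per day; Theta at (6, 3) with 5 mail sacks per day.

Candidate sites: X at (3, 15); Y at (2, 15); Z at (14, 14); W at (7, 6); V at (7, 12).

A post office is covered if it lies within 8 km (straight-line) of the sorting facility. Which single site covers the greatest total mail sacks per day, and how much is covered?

Coverage radius r = 8 km; a point is covered iff (Δx)²+(Δy)² ≤ 8² = 64.
  X (3, 15): covers {Alpha, Beta, Gamma} → 409
  Y (2, 15): covers {Alpha, Beta, Gamma} → 409
  Z (14, 14): covers {Beta} → 350
  W (7, 6): covers {Alpha, Gamma, Epsilon, Zeta, Eta, Theta} → 474
  V (7, 12): covers {Alpha, Beta, Gamma} → 409
Maximum coverage at W: 474 mail sacks per day.

W, covering 474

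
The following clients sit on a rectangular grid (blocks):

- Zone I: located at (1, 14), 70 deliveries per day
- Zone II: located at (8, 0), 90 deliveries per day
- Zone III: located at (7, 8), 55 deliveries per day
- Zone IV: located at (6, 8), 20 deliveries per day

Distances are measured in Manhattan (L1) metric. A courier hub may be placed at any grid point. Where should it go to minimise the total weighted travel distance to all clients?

Manhattan distance separates: Σwᵢ(|x−xᵢ|+|y−yᵢ|) = Σwᵢ|x−xᵢ| + Σwᵢ|y−yᵢ|, so x and y are optimised independently as 1-D weighted medians.
Total weight W = 235; half = 117.5.
x-coordinate, sorted with cumulative weight:
  x=1 (Zone I, w=70) cum 70
  x=6 (Zone IV, w=20) cum 90
  x=7 (Zone III, w=55) cum 145  ← median
  x=8 (Zone II, w=90) cum 235
⇒ x* = 7
y-coordinate, sorted with cumulative weight:
  y=0 (Zone II, w=90) cum 90
  y=8 (Zone III, w=55) cum 145  ← median
  y=8 (Zone IV, w=20) cum 165
  y=14 (Zone I, w=70) cum 235
⇒ y* = 8

(7, 8)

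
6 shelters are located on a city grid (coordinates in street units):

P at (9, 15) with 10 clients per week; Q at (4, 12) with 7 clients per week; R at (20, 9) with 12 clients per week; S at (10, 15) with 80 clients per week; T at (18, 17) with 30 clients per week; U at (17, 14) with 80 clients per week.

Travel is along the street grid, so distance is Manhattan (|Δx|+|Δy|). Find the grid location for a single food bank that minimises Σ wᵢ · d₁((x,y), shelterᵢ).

Manhattan distance separates: Σwᵢ(|x−xᵢ|+|y−yᵢ|) = Σwᵢ|x−xᵢ| + Σwᵢ|y−yᵢ|, so x and y are optimised independently as 1-D weighted medians.
Total weight W = 219; half = 109.5.
x-coordinate, sorted with cumulative weight:
  x=4 (Q, w=7) cum 7
  x=9 (P, w=10) cum 17
  x=10 (S, w=80) cum 97
  x=17 (U, w=80) cum 177  ← median
  x=18 (T, w=30) cum 207
  x=20 (R, w=12) cum 219
⇒ x* = 17
y-coordinate, sorted with cumulative weight:
  y=9 (R, w=12) cum 12
  y=12 (Q, w=7) cum 19
  y=14 (U, w=80) cum 99
  y=15 (P, w=10) cum 109
  y=15 (S, w=80) cum 189  ← median
  y=17 (T, w=30) cum 219
⇒ y* = 15

(17, 15)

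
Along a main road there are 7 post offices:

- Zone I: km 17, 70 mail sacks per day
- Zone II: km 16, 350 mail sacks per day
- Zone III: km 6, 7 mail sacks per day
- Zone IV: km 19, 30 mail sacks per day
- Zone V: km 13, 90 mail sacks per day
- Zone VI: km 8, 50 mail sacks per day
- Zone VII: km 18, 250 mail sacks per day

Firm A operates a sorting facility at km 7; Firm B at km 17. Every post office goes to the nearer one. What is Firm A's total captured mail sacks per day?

The indifferent point is the midpoint (7+17)/2 = 12; post offices left of it (closer to Firm A at 7) go to Firm A, those right go to Firm B.
  Zone III at 6 (w=7) → Firm A
  Zone VI at 8 (w=50) → Firm A
  Zone V at 13 (w=90) → Firm B
  Zone II at 16 (w=350) → Firm B
  Zone I at 17 (w=70) → Firm B
  Zone VII at 18 (w=250) → Firm B
  Zone IV at 19 (w=30) → Firm B
Firm A captures 57; Firm B captures 790.

57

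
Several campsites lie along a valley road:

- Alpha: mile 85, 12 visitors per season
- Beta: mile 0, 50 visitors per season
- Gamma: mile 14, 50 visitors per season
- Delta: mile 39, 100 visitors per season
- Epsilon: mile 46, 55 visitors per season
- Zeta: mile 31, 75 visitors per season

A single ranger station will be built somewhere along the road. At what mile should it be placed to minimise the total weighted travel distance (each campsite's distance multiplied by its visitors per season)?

x = 31

For a sum of weighted absolute distances on a line, the optimum is the weighted median (not the mean). Total weight W = 342; half-weight = 171.
Sort by position and accumulate weight:
  mile 0 (Beta, w=50) → cum 50
  mile 14 (Gamma, w=50) → cum 100
  mile 31 (Zeta, w=75) → cum 175  ≥ 171 → median here
  mile 39 (Delta, w=100) → cum 275
  mile 46 (Epsilon, w=55) → cum 330
  mile 85 (Alpha, w=12) → cum 342
Optimal location: mile 31.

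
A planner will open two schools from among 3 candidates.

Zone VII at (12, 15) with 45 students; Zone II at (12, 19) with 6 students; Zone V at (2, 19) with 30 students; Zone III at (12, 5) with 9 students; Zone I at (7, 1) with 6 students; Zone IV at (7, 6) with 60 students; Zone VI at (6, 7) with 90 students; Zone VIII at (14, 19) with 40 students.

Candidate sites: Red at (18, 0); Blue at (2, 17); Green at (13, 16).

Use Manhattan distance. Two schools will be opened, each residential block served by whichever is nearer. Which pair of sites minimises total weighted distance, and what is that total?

{Blue, Green}, total 2788

Evaluate every pair (each demand assigned to the nearer of the two):
  {Blue, Green}: total = 2788
  {Red, Green}: total = 3265
  {Red, Blue}: total = 3623
Best pair: {Blue, Green} with total 2788.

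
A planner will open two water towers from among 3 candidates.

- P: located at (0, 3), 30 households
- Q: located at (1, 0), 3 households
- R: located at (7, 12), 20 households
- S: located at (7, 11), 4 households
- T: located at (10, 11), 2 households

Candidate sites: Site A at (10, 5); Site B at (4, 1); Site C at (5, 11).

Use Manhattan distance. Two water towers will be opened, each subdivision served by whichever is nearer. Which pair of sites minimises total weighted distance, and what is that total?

Evaluate every pair (each demand assigned to the nearer of the two):
  {Site B, Site C}: total = 270
  {Site A, Site B}: total = 440
  {Site A, Site C}: total = 480
Best pair: {Site B, Site C} with total 270.

{Site B, Site C}, total 270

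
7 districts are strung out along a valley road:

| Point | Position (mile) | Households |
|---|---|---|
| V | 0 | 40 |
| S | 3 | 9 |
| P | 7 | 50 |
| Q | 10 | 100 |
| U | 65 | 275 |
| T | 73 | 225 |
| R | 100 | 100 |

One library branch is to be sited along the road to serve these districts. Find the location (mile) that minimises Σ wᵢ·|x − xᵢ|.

For a sum of weighted absolute distances on a line, the optimum is the weighted median (not the mean). Total weight W = 799; half-weight = 399.5.
Sort by position and accumulate weight:
  mile 0 (V, w=40) → cum 40
  mile 3 (S, w=9) → cum 49
  mile 7 (P, w=50) → cum 99
  mile 10 (Q, w=100) → cum 199
  mile 65 (U, w=275) → cum 474  ≥ 399.5 → median here
  mile 73 (T, w=225) → cum 699
  mile 100 (R, w=100) → cum 799
Optimal location: mile 65.

x = 65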